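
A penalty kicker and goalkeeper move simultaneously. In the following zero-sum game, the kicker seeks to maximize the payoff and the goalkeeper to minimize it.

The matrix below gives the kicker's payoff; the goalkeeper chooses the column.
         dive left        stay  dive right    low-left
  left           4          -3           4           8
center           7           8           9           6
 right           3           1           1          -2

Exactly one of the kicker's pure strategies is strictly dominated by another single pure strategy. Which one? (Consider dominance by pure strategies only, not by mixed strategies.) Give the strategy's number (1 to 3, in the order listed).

Compare right with center: 7 > 3, 8 > 1, 9 > 1, 6 > -2.
So center strictly dominates right for the kicker; right is strictly dominated.

3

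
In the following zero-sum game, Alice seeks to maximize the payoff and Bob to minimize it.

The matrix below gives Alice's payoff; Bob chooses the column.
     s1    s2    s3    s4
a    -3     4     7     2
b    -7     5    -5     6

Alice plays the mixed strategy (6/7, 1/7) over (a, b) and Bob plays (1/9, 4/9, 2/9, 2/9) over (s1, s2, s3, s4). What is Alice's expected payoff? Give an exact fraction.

67/21

Against (1/9, 4/9, 2/9, 2/9), each row's expected payoff is a: 31/9; b: 5/3.
Taking the (6/7, 1/7)-weighted average: (6/7)·(31/9) + (1/7)·(5/3) = 67/21.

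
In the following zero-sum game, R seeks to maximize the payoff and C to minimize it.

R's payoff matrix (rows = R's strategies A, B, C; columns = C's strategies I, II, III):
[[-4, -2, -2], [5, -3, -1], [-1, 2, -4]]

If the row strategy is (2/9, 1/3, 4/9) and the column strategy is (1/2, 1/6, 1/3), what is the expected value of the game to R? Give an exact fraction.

-7/9

Against (1/2, 1/6, 1/3), each row's expected payoff is A: -3; B: 5/3; C: -3/2.
Taking the (2/9, 1/3, 4/9)-weighted average: (2/9)·(-3) + (1/3)·(5/3) + (4/9)·(-3/2) = -7/9.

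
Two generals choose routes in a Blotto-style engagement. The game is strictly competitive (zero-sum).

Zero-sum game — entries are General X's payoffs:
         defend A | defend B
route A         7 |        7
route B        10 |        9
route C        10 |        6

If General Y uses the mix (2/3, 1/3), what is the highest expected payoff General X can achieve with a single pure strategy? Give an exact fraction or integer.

route A: (7)·(2/3) + (7)·(1/3) = 7.
route B: (10)·(2/3) + (9)·(1/3) = 29/3.
route C: (10)·(2/3) + (6)·(1/3) = 26/3.
The best pure response is route B with expected payoff 29/3.

29/3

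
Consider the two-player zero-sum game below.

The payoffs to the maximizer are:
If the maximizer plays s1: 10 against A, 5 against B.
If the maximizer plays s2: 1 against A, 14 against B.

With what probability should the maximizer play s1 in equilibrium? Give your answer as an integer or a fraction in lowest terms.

13/18

Row minima are 5 and 1, so the maximizer's maximin is 5; column maxima are 10 and 14, so the minimizer's minimax is 10. These differ, so the equilibrium is in mixed strategies.
Let the maximizer play s1 with probability p. The minimizer is indifferent when 10p + (1−p) = 5p + 14(1−p), giving p = 13/18.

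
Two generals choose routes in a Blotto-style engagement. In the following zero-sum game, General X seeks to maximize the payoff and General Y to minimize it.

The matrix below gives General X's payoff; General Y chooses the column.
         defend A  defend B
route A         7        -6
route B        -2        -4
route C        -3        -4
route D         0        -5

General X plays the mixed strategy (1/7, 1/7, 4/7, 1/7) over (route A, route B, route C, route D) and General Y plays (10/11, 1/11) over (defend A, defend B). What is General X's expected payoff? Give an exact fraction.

-101/77

Against (10/11, 1/11), each row's expected payoff is route A: 64/11; route B: -24/11; route C: -34/11; route D: -5/11.
Taking the (1/7, 1/7, 4/7, 1/7)-weighted average: (1/7)·(64/11) + (1/7)·(-24/11) + (4/7)·(-34/11) + (1/7)·(-5/11) = -101/77.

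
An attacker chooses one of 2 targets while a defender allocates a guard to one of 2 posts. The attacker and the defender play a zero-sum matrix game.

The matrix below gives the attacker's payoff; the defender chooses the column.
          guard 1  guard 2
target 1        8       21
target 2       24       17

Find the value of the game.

Row minima are 8 and 17, so the attacker's maximin is 17; column maxima are 24 and 21, so the defender's minimax is 21. These differ, so the equilibrium is in mixed strategies.
Let the attacker play target 1 with probability p. The defender is indifferent when 8p + 24(1−p) = 21p + 17(1−p), giving p = 7/20.
Let the defender play guard 1 with probability q. The attacker is indifferent when 8q + 21(1−q) = 24q + 17(1−q), giving q = 1/5.
The value is 8·(1/5) + (21)·(4/5) = 92/5.

92/5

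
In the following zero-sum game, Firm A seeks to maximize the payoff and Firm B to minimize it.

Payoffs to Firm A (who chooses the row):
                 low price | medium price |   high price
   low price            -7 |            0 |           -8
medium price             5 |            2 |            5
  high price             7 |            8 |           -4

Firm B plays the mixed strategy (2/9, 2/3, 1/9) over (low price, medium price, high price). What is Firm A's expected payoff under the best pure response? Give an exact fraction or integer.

58/9

low price: (-7)·(2/9) + (0)·(2/3) + (-8)·(1/9) = -22/9.
medium price: (5)·(2/9) + (2)·(2/3) + (5)·(1/9) = 3.
high price: (7)·(2/9) + (8)·(2/3) + (-4)·(1/9) = 58/9.
The best pure response is high price with expected payoff 58/9.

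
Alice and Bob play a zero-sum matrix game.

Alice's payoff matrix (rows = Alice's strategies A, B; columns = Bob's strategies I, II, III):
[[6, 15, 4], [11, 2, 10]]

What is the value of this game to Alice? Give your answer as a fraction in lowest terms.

142/19

Column I is strictly dominated by III for Bob (it gives Alice more in every row).
The remaining 2×2 game on (A, B) × (II, III) has no saddle point. Let Alice play A with probability p; indifference gives 15p + 2(1−p) = 4p + 10(1−p), so p = 8/19.
Similarly Bob's optimal q on II is 6/19, and the value is 15·(6/19) + (4)·(13/19) = 142/19.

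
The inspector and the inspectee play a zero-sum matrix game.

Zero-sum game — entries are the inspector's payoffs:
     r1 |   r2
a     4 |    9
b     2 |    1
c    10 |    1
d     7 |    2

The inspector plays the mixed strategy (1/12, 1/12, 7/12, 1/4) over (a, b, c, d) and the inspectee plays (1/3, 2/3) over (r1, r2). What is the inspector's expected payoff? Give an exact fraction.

Against (1/3, 2/3), each row's expected payoff is a: 22/3; b: 4/3; c: 4; d: 11/3.
Taking the (1/12, 1/12, 7/12, 1/4)-weighted average: (1/12)·(22/3) + (1/12)·(4/3) + (7/12)·(4) + (1/4)·(11/3) = 143/36.

143/36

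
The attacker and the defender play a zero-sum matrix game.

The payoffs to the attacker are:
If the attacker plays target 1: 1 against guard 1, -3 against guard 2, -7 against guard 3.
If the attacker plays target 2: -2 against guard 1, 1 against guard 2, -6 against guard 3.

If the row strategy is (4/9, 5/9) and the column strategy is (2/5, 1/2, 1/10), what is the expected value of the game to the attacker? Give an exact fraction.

-13/10

Against (2/5, 1/2, 1/10), each row's expected payoff is target 1: -9/5; target 2: -9/10.
Taking the (4/9, 5/9)-weighted average: (4/9)·(-9/5) + (5/9)·(-9/10) = -13/10.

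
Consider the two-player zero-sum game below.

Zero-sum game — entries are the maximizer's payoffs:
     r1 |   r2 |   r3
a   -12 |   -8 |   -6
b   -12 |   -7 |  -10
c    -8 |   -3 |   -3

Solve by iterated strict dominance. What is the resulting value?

Row a is strictly dominated by row c (-8>-12, -3>-8, -3>-6); eliminate a.
Column r2 is strictly dominated by r1 for the minimizer (-12<-7, -8<-3); eliminate r2.
Row b is strictly dominated by row c (-8>-12, -3>-10); eliminate b.
Column r3 is strictly dominated by r1 for the minimizer (-8<-3); eliminate r3.
Only (c, r1) remains, with payoff -8.

-8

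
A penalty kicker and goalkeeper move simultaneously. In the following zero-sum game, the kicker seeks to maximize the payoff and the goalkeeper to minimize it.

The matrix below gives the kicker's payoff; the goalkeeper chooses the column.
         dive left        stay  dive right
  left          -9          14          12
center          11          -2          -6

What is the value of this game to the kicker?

39/19

Column stay is strictly dominated by dive right for the goalkeeper (it gives the kicker more in every row).
The remaining 2×2 game on (left, center) × (dive left, dive right) has no saddle point. Let the kicker play left with probability p; indifference gives −9p + 11(1−p) = 12p − 6(1−p), so p = 17/38.
Similarly the goalkeeper's optimal q on dive left is 9/19, and the value is -9·(9/19) + (12)·(10/19) = 39/19.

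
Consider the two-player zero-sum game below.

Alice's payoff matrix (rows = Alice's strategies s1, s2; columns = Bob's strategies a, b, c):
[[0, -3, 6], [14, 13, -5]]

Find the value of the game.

7/3

Column a is strictly dominated by b for Bob (it gives Alice more in every row).
The remaining 2×2 game on (s1, s2) × (b, c) has no saddle point. Let Alice play s1 with probability p; indifference gives −3p + 13(1−p) = 6p − 5(1−p), so p = 2/3.
Similarly Bob's optimal q on b is 11/27, and the value is -3·(11/27) + (6)·(16/27) = 7/3.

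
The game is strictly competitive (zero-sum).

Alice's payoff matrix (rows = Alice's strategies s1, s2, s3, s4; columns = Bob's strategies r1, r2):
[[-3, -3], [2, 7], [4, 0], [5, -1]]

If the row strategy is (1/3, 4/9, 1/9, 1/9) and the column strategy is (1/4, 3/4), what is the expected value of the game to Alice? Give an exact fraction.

Against (1/4, 3/4), each row's expected payoff is s1: -3; s2: 23/4; s3: 1; s4: 1/2.
Taking the (1/3, 4/9, 1/9, 1/9)-weighted average: (1/3)·(-3) + (4/9)·(23/4) + (1/9)·(1) + (1/9)·(1/2) = 31/18.

31/18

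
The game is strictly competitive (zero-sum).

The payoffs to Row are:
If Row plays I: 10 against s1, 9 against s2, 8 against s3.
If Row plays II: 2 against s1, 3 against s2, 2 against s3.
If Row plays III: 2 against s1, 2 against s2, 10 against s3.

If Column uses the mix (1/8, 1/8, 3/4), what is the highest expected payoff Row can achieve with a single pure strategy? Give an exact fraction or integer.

I: (10)·(1/8) + (9)·(1/8) + (8)·(3/4) = 67/8.
II: (2)·(1/8) + (3)·(1/8) + (2)·(3/4) = 17/8.
III: (2)·(1/8) + (2)·(1/8) + (10)·(3/4) = 8.
The best pure response is I with expected payoff 67/8.

67/8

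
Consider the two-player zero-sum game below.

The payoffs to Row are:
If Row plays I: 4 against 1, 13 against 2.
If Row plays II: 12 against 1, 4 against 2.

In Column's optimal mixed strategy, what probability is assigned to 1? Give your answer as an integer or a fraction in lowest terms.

9/17

Row minima are 4 and 4, so Row's maximin is 4; column maxima are 12 and 13, so Column's minimax is 12. These differ, so the equilibrium is in mixed strategies.
Let Column play 1 with probability q. Row is indifferent when 4q + 13(1−q) = 12q + 4(1−q), giving q = 9/17.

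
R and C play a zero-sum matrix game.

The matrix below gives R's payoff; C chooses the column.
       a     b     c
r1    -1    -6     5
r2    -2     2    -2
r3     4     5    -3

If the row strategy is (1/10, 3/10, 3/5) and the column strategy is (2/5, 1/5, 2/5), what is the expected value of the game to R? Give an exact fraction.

13/25

Against (2/5, 1/5, 2/5), each row's expected payoff is r1: 2/5; r2: -6/5; r3: 7/5.
Taking the (1/10, 3/10, 3/5)-weighted average: (1/10)·(2/5) + (3/10)·(-6/5) + (3/5)·(7/5) = 13/25.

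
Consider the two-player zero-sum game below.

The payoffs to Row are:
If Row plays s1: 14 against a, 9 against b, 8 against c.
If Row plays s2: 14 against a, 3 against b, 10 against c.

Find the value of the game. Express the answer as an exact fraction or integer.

Column a is strictly dominated by c for Column (it gives Row more in every row).
The remaining 2×2 game on (s1, s2) × (b, c) has no saddle point. Let Row play s1 with probability p; indifference gives 9p + 3(1−p) = 8p + 10(1−p), so p = 7/8.
Similarly Column's optimal q on b is 1/4, and the value is 9·(1/4) + (8)·(3/4) = 33/4.

33/4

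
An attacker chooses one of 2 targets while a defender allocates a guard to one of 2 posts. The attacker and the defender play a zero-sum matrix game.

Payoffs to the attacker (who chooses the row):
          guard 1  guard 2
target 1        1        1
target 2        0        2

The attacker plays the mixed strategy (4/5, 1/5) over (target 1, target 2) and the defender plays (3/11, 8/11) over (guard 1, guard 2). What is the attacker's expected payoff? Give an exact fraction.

12/11

Against (3/11, 8/11), each row's expected payoff is target 1: 1; target 2: 16/11.
Taking the (4/5, 1/5)-weighted average: (4/5)·(1) + (1/5)·(16/11) = 12/11.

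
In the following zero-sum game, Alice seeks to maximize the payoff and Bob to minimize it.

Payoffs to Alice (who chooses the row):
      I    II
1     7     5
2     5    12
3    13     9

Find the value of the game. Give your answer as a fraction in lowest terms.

Row 1 is strictly dominated by row 3, so Alice never plays it.
The remaining 2×2 game on (2, 3) × (I, II) has no saddle point. Let Alice play 2 with probability p; indifference gives 5p + 13(1−p) = 12p + 9(1−p), so p = 4/11.
Similarly Bob's optimal q on I is 3/11, and the value is 5·(3/11) + (12)·(8/11) = 111/11.

111/11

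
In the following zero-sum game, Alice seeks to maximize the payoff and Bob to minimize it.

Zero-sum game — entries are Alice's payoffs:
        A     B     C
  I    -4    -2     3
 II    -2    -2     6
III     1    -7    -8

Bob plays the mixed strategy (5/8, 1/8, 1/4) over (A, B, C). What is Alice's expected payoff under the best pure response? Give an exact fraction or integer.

I: (-4)·(5/8) + (-2)·(1/8) + (3)·(1/4) = -2.
II: (-2)·(5/8) + (-2)·(1/8) + (6)·(1/4) = 0.
III: (1)·(5/8) + (-7)·(1/8) + (-8)·(1/4) = -9/4.
The best pure response is II with expected payoff 0.

0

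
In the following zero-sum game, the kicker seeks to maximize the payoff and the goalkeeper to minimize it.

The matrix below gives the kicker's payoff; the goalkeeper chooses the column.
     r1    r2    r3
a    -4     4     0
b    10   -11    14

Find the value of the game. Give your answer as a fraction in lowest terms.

-4/29

Column r3 is strictly dominated by r1 for the goalkeeper (it gives the kicker more in every row).
The remaining 2×2 game on (a, b) × (r1, r2) has no saddle point. Let the kicker play a with probability p; indifference gives −4p + 10(1−p) = 4p − 11(1−p), so p = 21/29.
Similarly the goalkeeper's optimal q on r1 is 15/29, and the value is -4·(15/29) + (4)·(14/29) = -4/29.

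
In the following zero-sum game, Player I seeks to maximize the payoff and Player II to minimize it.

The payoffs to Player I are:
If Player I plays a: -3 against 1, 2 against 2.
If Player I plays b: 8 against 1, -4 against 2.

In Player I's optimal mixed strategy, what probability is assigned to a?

12/17

Row minima are -3 and -4, so Player I's maximin is -3; column maxima are 8 and 2, so Player II's minimax is 2. These differ, so the equilibrium is in mixed strategies.
Let Player I play a with probability p. Player II is indifferent when −3p + 8(1−p) = 2p − 4(1−p), giving p = 12/17.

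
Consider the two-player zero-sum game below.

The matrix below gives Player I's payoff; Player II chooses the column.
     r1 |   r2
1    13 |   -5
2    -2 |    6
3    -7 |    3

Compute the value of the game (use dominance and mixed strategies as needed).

34/13

Row 3 is strictly dominated by row 2, so Player I never plays it.
The remaining 2×2 game on (1, 2) × (r1, r2) has no saddle point. Let Player I play 1 with probability p; indifference gives 13p − 2(1−p) = −5p + 6(1−p), so p = 4/13.
Similarly Player II's optimal q on r1 is 11/26, and the value is 13·(11/26) + (-5)·(15/26) = 34/13.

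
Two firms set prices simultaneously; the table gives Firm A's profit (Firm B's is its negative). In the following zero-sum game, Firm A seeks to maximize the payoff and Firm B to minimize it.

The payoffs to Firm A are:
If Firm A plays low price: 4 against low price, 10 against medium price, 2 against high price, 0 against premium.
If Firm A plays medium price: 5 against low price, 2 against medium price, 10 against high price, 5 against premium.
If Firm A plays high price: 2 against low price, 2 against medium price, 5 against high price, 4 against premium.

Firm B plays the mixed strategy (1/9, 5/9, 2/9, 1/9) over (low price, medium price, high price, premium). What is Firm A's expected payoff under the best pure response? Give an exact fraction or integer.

58/9

low price: (4)·(1/9) + (10)·(5/9) + (2)·(2/9) + (0)·(1/9) = 58/9.
medium price: (5)·(1/9) + (2)·(5/9) + (10)·(2/9) + (5)·(1/9) = 40/9.
high price: (2)·(1/9) + (2)·(5/9) + (5)·(2/9) + (4)·(1/9) = 26/9.
The best pure response is low price with expected payoff 58/9.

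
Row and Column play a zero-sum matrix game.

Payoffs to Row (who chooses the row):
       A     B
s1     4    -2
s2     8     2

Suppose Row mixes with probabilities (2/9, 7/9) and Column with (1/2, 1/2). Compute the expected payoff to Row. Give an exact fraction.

Against (1/2, 1/2), each row's expected payoff is s1: 1; s2: 5.
Taking the (2/9, 7/9)-weighted average: (2/9)·(1) + (7/9)·(5) = 37/9.

37/9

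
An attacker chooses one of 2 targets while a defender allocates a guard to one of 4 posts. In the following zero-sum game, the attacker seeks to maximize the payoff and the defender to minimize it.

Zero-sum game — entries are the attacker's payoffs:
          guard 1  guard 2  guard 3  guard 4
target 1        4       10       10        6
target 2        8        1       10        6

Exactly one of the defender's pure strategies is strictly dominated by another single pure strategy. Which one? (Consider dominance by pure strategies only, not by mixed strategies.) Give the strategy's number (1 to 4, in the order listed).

The defender prefers columns that give the attacker less. Compare guard 3 with guard 1: 4 < 10, 8 < 10.
So guard 1 strictly dominates guard 3 for the defender; guard 3 is strictly dominated.

3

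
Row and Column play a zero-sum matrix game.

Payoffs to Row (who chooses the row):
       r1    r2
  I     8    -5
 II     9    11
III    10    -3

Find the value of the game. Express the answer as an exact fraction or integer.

137/15

Row I is strictly dominated by row III, so Row never plays it.
The remaining 2×2 game on (II, III) × (r1, r2) has no saddle point. Let Row play II with probability p; indifference gives 9p + 10(1−p) = 11p − 3(1−p), so p = 13/15.
Similarly Column's optimal q on r1 is 14/15, and the value is 9·(14/15) + (11)·(1/15) = 137/15.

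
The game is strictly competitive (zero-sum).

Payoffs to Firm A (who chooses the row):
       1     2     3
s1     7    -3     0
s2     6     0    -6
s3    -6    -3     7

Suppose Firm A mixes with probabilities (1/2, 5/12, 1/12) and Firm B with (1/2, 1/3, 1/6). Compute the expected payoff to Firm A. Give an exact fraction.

133/72

Against (1/2, 1/3, 1/6), each row's expected payoff is s1: 5/2; s2: 2; s3: -17/6.
Taking the (1/2, 5/12, 1/12)-weighted average: (1/2)·(5/2) + (5/12)·(2) + (1/12)·(-17/6) = 133/72.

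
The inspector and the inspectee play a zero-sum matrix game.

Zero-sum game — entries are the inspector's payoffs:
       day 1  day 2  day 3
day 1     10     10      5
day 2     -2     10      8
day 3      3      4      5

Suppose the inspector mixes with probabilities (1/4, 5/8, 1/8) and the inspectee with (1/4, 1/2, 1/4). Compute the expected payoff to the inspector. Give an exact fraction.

Against (1/4, 1/2, 1/4), each row's expected payoff is day 1: 35/4; day 2: 13/2; day 3: 4.
Taking the (1/4, 5/8, 1/8)-weighted average: (1/4)·(35/4) + (5/8)·(13/2) + (1/8)·(4) = 27/4.

27/4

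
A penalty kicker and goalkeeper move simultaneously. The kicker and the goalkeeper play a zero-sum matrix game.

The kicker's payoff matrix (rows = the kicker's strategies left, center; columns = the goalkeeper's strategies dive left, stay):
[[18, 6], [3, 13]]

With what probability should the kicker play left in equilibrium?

Row minima are 6 and 3, so the kicker's maximin is 6; column maxima are 18 and 13, so the goalkeeper's minimax is 13. These differ, so the equilibrium is in mixed strategies.
Let the kicker play left with probability p. The goalkeeper is indifferent when 18p + 3(1−p) = 6p + 13(1−p), giving p = 5/11.

5/11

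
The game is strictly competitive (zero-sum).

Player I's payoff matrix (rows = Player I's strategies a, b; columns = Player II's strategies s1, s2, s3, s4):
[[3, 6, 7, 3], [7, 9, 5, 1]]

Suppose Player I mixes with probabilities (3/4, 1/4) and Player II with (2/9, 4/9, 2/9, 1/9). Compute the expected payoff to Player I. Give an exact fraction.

Against (2/9, 4/9, 2/9, 1/9), each row's expected payoff is a: 47/9; b: 61/9.
Taking the (3/4, 1/4)-weighted average: (3/4)·(47/9) + (1/4)·(61/9) = 101/18.

101/18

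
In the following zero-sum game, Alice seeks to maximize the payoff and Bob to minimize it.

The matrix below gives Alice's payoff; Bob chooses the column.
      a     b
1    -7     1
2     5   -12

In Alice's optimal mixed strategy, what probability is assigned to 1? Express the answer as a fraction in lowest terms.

17/25

Row minima are -7 and -12, so Alice's maximin is -7; column maxima are 5 and 1, so Bob's minimax is 1. These differ, so the equilibrium is in mixed strategies.
Let Alice play 1 with probability p. Bob is indifferent when −7p + 5(1−p) = p − 12(1−p), giving p = 17/25.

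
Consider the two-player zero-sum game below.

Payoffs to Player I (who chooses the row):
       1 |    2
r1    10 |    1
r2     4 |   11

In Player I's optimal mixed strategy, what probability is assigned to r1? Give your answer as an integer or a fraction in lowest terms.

7/16

Row minima are 1 and 4, so Player I's maximin is 4; column maxima are 10 and 11, so Player II's minimax is 10. These differ, so the equilibrium is in mixed strategies.
Let Player I play r1 with probability p. Player II is indifferent when 10p + 4(1−p) = p + 11(1−p), giving p = 7/16.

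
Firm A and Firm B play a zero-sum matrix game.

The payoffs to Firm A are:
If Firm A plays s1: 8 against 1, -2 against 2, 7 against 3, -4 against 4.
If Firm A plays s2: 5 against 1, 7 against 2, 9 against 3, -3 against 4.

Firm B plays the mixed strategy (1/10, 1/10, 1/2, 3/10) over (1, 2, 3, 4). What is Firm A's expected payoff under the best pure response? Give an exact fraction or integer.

s1: (8)·(1/10) + (-2)·(1/10) + (7)·(1/2) + (-4)·(3/10) = 29/10.
s2: (5)·(1/10) + (7)·(1/10) + (9)·(1/2) + (-3)·(3/10) = 24/5.
The best pure response is s2 with expected payoff 24/5.

24/5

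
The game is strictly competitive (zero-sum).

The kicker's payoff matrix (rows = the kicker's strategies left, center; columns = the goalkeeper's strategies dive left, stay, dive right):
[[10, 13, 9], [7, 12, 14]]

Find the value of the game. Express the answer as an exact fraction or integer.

Column stay is strictly dominated by dive left for the goalkeeper (it gives the kicker more in every row).
The remaining 2×2 game on (left, center) × (dive left, dive right) has no saddle point. Let the kicker play left with probability p; indifference gives 10p + 7(1−p) = 9p + 14(1−p), so p = 7/8.
Similarly the goalkeeper's optimal q on dive left is 5/8, and the value is 10·(5/8) + (9)·(3/8) = 77/8.

77/8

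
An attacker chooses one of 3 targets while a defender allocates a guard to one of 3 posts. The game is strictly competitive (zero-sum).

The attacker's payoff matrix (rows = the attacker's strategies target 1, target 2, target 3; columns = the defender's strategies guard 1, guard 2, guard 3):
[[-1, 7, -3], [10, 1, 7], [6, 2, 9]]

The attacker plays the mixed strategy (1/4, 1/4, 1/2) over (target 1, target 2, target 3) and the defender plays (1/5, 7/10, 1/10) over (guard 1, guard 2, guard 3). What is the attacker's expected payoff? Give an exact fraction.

37/10

Against (1/5, 7/10, 1/10), each row's expected payoff is target 1: 22/5; target 2: 17/5; target 3: 7/2.
Taking the (1/4, 1/4, 1/2)-weighted average: (1/4)·(22/5) + (1/4)·(17/5) + (1/2)·(7/2) = 37/10.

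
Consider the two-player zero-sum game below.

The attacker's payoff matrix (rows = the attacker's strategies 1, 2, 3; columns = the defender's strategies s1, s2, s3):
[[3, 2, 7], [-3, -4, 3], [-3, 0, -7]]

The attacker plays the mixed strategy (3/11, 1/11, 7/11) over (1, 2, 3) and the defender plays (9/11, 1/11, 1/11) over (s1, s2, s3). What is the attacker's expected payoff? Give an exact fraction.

Against (9/11, 1/11, 1/11), each row's expected payoff is 1: 36/11; 2: -28/11; 3: -34/11.
Taking the (3/11, 1/11, 7/11)-weighted average: (3/11)·(36/11) + (1/11)·(-28/11) + (7/11)·(-34/11) = -158/121.

-158/121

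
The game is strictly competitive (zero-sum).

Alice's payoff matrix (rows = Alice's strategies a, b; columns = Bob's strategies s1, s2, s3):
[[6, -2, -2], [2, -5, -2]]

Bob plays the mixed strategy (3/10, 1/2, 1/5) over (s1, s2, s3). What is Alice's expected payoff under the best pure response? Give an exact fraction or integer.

2/5

a: (6)·(3/10) + (-2)·(1/2) + (-2)·(1/5) = 2/5.
b: (2)·(3/10) + (-5)·(1/2) + (-2)·(1/5) = -23/10.
The best pure response is a with expected payoff 2/5.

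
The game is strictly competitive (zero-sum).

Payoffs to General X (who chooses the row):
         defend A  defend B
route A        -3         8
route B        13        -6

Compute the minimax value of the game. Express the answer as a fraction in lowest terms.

43/15

Row minima are -3 and -6, so General X's maximin is -3; column maxima are 13 and 8, so General Y's minimax is 8. These differ, so the equilibrium is in mixed strategies.
Let General X play route A with probability p. General Y is indifferent when −3p + 13(1−p) = 8p − 6(1−p), giving p = 19/30.
Let General Y play defend A with probability q. General X is indifferent when −3q + 8(1−q) = 13q − 6(1−q), giving q = 7/15.
The value is -3·(7/15) + (8)·(8/15) = 43/15.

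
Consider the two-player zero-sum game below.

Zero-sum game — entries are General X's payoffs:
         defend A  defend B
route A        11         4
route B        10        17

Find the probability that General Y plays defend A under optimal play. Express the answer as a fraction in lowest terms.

Row minima are 4 and 10, so General X's maximin is 10; column maxima are 11 and 17, so General Y's minimax is 11. These differ, so the equilibrium is in mixed strategies.
Let General Y play defend A with probability q. General X is indifferent when 11q + 4(1−q) = 10q + 17(1−q), giving q = 13/14.

13/14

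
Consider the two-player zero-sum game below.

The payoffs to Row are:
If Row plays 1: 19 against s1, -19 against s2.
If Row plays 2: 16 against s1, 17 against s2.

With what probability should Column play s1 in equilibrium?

12/13

Row minima are -19 and 16, so Row's maximin is 16; column maxima are 19 and 17, so Column's minimax is 17. These differ, so the equilibrium is in mixed strategies.
Let Column play s1 with probability q. Row is indifferent when 19q − 19(1−q) = 16q + 17(1−q), giving q = 12/13.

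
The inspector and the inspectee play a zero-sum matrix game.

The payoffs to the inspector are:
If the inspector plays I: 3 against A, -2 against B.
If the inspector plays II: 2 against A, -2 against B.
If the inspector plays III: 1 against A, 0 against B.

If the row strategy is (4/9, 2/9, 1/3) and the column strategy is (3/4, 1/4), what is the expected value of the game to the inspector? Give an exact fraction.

Against (3/4, 1/4), each row's expected payoff is I: 7/4; II: 1; III: 3/4.
Taking the (4/9, 2/9, 1/3)-weighted average: (4/9)·(7/4) + (2/9)·(1) + (1/3)·(3/4) = 5/4.

5/4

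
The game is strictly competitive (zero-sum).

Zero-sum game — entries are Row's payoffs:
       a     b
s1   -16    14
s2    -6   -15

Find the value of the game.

Row minima are -16 and -15, so Row's maximin is -15; column maxima are -6 and 14, so Column's minimax is -6. These differ, so the equilibrium is in mixed strategies.
Let Row play s1 with probability p. Column is indifferent when −16p − 6(1−p) = 14p − 15(1−p), giving p = 3/13.
Let Column play a with probability q. Row is indifferent when −16q + 14(1−q) = −6q − 15(1−q), giving q = 29/39.
The value is -16·(29/39) + (14)·(10/39) = -108/13.

-108/13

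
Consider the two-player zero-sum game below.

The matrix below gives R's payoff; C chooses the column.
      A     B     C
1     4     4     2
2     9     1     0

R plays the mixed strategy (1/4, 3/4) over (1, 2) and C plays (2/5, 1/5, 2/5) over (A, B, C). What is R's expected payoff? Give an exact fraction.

73/20

Against (2/5, 1/5, 2/5), each row's expected payoff is 1: 16/5; 2: 19/5.
Taking the (1/4, 3/4)-weighted average: (1/4)·(16/5) + (3/4)·(19/5) = 73/20.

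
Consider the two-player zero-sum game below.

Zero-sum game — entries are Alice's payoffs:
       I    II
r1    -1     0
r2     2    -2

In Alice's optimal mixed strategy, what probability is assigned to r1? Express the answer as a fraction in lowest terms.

4/5

Row minima are -1 and -2, so Alice's maximin is -1; column maxima are 2 and 0, so Bob's minimax is 0. These differ, so the equilibrium is in mixed strategies.
Let Alice play r1 with probability p. Bob is indifferent when −p + 2(1−p) = −2(1−p), giving p = 4/5.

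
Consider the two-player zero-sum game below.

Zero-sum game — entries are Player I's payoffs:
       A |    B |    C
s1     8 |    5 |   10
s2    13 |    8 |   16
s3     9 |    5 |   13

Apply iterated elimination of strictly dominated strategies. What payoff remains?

8

Column C is strictly dominated by A for Player II (8<10, 13<16, 9<13); eliminate C.
Column A is strictly dominated by B for Player II (5<8, 8<13, 5<9); eliminate A.
Row s1 is strictly dominated by row s2 (8>5); eliminate s1.
Row s3 is strictly dominated by row s2 (8>5); eliminate s3.
Only (s2, B) remains, with payoff 8.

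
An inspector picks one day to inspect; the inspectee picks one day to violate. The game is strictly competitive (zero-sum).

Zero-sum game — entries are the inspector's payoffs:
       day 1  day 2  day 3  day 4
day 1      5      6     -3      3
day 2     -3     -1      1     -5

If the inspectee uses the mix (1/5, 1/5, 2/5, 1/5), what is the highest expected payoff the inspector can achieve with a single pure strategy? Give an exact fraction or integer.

8/5

day 1: (5)·(1/5) + (6)·(1/5) + (-3)·(2/5) + (3)·(1/5) = 8/5.
day 2: (-3)·(1/5) + (-1)·(1/5) + (1)·(2/5) + (-5)·(1/5) = -7/5.
The best pure response is day 1 with expected payoff 8/5.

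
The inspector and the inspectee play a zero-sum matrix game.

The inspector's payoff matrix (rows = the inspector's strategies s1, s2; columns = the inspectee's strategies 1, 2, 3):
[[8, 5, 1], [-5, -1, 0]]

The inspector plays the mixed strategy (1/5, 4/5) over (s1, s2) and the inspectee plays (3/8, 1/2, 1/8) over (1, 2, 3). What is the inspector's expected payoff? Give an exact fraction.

Against (3/8, 1/2, 1/8), each row's expected payoff is s1: 45/8; s2: -19/8.
Taking the (1/5, 4/5)-weighted average: (1/5)·(45/8) + (4/5)·(-19/8) = -31/40.

-31/40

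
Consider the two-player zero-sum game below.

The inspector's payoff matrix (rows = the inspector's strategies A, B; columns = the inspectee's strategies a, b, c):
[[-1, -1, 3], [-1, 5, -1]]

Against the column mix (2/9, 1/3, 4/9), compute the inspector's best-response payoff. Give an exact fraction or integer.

A: (-1)·(2/9) + (-1)·(1/3) + (3)·(4/9) = 7/9.
B: (-1)·(2/9) + (5)·(1/3) + (-1)·(4/9) = 1.
The best pure response is B with expected payoff 1.

1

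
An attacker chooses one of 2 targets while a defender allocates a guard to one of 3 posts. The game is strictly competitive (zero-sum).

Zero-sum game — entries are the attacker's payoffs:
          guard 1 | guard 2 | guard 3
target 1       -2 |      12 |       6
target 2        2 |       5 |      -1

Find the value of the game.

Column guard 2 is strictly dominated by guard 3 for the defender (it gives the attacker more in every row).
The remaining 2×2 game on (target 1, target 2) × (guard 1, guard 3) has no saddle point. Let the attacker play target 1 with probability p; indifference gives −2p + 2(1−p) = 6p − (1−p), so p = 3/11.
Similarly the defender's optimal q on guard 1 is 7/11, and the value is -2·(7/11) + (6)·(4/11) = 10/11.

10/11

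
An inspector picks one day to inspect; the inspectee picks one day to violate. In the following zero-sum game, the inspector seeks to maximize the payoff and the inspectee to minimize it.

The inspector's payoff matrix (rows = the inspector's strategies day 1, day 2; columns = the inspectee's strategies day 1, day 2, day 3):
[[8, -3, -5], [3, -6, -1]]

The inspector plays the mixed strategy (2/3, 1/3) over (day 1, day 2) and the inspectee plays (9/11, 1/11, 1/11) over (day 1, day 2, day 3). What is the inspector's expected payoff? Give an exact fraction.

Against (9/11, 1/11, 1/11), each row's expected payoff is day 1: 64/11; day 2: 20/11.
Taking the (2/3, 1/3)-weighted average: (2/3)·(64/11) + (1/3)·(20/11) = 148/33.

148/33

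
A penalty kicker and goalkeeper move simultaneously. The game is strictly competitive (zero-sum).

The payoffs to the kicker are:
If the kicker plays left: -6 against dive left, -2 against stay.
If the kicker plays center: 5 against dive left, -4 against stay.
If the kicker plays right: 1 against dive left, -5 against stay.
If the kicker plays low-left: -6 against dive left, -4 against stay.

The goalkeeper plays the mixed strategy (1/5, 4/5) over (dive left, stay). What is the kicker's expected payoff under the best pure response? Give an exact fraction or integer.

left: (-6)·(1/5) + (-2)·(4/5) = -14/5.
center: (5)·(1/5) + (-4)·(4/5) = -11/5.
right: (1)·(1/5) + (-5)·(4/5) = -19/5.
low-left: (-6)·(1/5) + (-4)·(4/5) = -22/5.
The best pure response is center with expected payoff -11/5.

-11/5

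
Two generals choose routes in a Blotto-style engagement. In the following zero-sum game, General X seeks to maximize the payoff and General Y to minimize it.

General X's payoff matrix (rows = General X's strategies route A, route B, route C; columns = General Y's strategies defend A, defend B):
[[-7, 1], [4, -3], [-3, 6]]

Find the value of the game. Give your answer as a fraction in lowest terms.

Row route A is strictly dominated by row route C, so General X never plays it.
The remaining 2×2 game on (route B, route C) × (defend A, defend B) has no saddle point. Let General X play route B with probability p; indifference gives 4p − 3(1−p) = −3p + 6(1−p), so p = 9/16.
Similarly General Y's optimal q on defend A is 9/16, and the value is 4·(9/16) + (-3)·(7/16) = 15/16.

15/16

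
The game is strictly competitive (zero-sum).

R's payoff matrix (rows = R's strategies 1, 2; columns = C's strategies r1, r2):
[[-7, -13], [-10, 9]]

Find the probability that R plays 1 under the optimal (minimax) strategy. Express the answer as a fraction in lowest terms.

19/25

Row minima are -13 and -10, so R's maximin is -10; column maxima are -7 and 9, so C's minimax is -7. These differ, so the equilibrium is in mixed strategies.
Let R play 1 with probability p. C is indifferent when −7p − 10(1−p) = −13p + 9(1−p), giving p = 19/25.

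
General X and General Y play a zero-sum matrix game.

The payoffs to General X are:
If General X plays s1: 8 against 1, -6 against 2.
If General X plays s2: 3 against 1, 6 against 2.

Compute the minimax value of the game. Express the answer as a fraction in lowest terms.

Row minima are -6 and 3, so General X's maximin is 3; column maxima are 8 and 6, so General Y's minimax is 6. These differ, so the equilibrium is in mixed strategies.
Let General X play s1 with probability p. General Y is indifferent when 8p + 3(1−p) = −6p + 6(1−p), giving p = 3/17.
Let General Y play 1 with probability q. General X is indifferent when 8q − 6(1−q) = 3q + 6(1−q), giving q = 12/17.
The value is 8·(12/17) + (-6)·(5/17) = 66/17.

66/17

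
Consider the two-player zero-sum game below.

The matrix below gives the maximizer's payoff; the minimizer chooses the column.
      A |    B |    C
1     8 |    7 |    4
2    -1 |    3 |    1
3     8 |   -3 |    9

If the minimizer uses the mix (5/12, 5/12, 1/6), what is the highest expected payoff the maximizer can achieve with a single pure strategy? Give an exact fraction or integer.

1: (8)·(5/12) + (7)·(5/12) + (4)·(1/6) = 83/12.
2: (-1)·(5/12) + (3)·(5/12) + (1)·(1/6) = 1.
3: (8)·(5/12) + (-3)·(5/12) + (9)·(1/6) = 43/12.
The best pure response is 1 with expected payoff 83/12.

83/12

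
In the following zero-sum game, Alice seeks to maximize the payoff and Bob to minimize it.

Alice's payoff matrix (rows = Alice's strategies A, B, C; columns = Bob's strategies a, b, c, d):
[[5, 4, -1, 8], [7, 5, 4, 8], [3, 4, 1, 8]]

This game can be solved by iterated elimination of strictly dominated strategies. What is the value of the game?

4

Column d is strictly dominated by a for Bob (5<8, 7<8, 3<8); eliminate d.
Row C is strictly dominated by row B (7>3, 5>4, 4>1); eliminate C.
Row A is strictly dominated by row B (7>5, 5>4, 4>-1); eliminate A.
Column a is strictly dominated by b for Bob (5<7); eliminate a.
Column b is strictly dominated by c for Bob (4<5); eliminate b.
Only (B, c) remains, with payoff 4.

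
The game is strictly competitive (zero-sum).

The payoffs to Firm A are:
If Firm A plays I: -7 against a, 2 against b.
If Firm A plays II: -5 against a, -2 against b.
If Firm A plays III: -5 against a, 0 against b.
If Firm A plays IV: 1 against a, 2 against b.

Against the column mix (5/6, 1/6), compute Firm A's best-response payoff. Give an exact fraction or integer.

7/6

I: (-7)·(5/6) + (2)·(1/6) = -11/2.
II: (-5)·(5/6) + (-2)·(1/6) = -9/2.
III: (-5)·(5/6) + (0)·(1/6) = -25/6.
IV: (1)·(5/6) + (2)·(1/6) = 7/6.
The best pure response is IV with expected payoff 7/6.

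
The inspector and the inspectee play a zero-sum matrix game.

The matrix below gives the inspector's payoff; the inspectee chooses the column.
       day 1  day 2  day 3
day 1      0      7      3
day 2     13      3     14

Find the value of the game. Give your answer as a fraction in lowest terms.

91/17

Column day 3 is strictly dominated by day 1 for the inspectee (it gives the inspector more in every row).
The remaining 2×2 game on (day 1, day 2) × (day 1, day 2) has no saddle point. Let the inspector play day 1 with probability p; indifference gives 13(1−p) = 7p + 3(1−p), so p = 10/17.
Similarly the inspectee's optimal q on day 1 is 4/17, and the value is 0·(4/17) + (7)·(13/17) = 91/17.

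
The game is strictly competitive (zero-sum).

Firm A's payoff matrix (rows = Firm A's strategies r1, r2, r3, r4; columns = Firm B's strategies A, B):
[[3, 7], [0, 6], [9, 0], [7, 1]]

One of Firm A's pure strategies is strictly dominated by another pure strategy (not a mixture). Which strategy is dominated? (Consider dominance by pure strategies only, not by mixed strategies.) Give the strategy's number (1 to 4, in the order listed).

Compare r2 with r1: 3 > 0, 7 > 6.
So r1 strictly dominates r2 for Firm A; r2 is strictly dominated.

2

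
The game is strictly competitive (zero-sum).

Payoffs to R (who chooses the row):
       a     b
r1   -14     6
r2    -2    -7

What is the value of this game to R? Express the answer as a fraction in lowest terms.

-22/5

Row minima are -14 and -7, so R's maximin is -7; column maxima are -2 and 6, so C's minimax is -2. These differ, so the equilibrium is in mixed strategies.
Let R play r1 with probability p. C is indifferent when −14p − 2(1−p) = 6p − 7(1−p), giving p = 1/5.
Let C play a with probability q. R is indifferent when −14q + 6(1−q) = −2q − 7(1−q), giving q = 13/25.
The value is -14·(13/25) + (6)·(12/25) = -22/5.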